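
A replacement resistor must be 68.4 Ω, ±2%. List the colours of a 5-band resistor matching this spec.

blue, grey, yellow, gold, red

68.4 Ω = 684 × 10^-1.
6 → blue
8 → grey
4 → yellow
Multiplier 10^-1 → gold.
±2% tolerance → red.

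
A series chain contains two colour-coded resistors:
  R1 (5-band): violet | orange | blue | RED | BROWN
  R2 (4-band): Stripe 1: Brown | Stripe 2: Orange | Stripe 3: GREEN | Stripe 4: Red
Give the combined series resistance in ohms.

1373600 Ω

R1: violet, orange, blue → 736; red ×10^2 → 73600 Ω.
R2: brown, orange → 13; green ×10^5 → 1300000 Ω.
Series: 73600 + 1300000 = 1373600 Ω.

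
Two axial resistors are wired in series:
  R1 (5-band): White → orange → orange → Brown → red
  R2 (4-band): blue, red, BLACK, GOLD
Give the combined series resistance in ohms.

R1: white, orange, orange → 933; brown ×10 → 9330 Ω.
R2: blue, red → 62; black ×1 → 62 Ω.
Series: 9330 + 62 = 9392 Ω.

9392 Ω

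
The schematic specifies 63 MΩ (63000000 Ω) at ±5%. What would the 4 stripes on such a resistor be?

blue, orange, blue, gold

63000000 Ω = 63 × 10^6.
6 → blue
3 → orange
Multiplier 10^6 → blue.
±5% tolerance → gold.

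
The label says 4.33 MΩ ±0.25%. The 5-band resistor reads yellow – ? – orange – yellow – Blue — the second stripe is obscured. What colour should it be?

4330000 Ω = 433 × 10^4.
The second band gives digit 3 of the significand, and 3 is orange.

orange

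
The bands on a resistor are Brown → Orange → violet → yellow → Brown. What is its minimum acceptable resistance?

Brown → 1 (first significant figure)
Orange → 3 (second significant figure)
Violet → 7 (third significant figure)
Yellow → ×10^4 multiplier
Brown → ±1% tolerance
137 × 10000 = 1370000 Ω
Minimum = 1370000 × (1 − 1/100) = 1356300 Ω.

1356300 Ω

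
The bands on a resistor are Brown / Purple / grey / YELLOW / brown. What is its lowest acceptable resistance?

Brown → 1 (first significant figure)
Violet → 7 (second significant figure)
Grey → 8 (third significant figure)
Yellow → ×10^4 multiplier
Brown → ±1% tolerance
178 × 10000 = 1780000 Ω
Lowest = 1780000 × (1 − 1/100) = 1762200 Ω.

1762200 Ω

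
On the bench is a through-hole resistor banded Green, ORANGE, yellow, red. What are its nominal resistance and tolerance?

530000 Ω ±2%

Green → 5 (first significant figure)
Orange → 3 (second significant figure)
Yellow → ×10^4 multiplier
Red → ±2% tolerance
53 × 10000 = 530000 Ω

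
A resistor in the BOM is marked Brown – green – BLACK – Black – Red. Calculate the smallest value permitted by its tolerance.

Brown → 1 (first significant figure)
Green → 5 (second significant figure)
Black → 0 (third significant figure)
Black → ×1 multiplier
Red → ±2% tolerance
150 × 1 = 150 Ω
Smallest = 150 × (1 − 2/100) = 147 Ω.

147 Ω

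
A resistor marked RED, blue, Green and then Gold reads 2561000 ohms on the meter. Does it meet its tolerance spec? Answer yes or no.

Red → 2 (first significant figure)
Blue → 6 (second significant figure)
Green → ×10^5 multiplier
Gold → ±5% tolerance
26 × 100000 = 2600000 Ω
Allowed range: 2470000 Ω to 2730000 Ω.
2561000 ohms lies inside that range.

yes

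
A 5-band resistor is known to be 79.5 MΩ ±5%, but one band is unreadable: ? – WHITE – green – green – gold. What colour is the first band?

79500000 Ω = 795 × 10^5.
The first band gives digit 7 of the significand, and 7 is violet.

violet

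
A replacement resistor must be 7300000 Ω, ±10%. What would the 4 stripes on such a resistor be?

violet, orange, green, silver

7300000 Ω = 73 × 10^5.
7 → violet
3 → orange
Multiplier 10^5 → green.
±10% tolerance → silver.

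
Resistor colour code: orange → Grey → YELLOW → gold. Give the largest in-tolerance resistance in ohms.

399000 Ω

Orange → 3 (first significant figure)
Grey → 8 (second significant figure)
Yellow → ×10^4 multiplier
Gold → ±5% tolerance
38 × 10000 = 380000 Ω
Largest = 380000 × (1 + 5/100) = 399000 Ω.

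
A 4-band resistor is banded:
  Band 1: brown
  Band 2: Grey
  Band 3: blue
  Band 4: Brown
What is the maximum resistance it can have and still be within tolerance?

Brown → 1 (first significant figure)
Grey → 8 (second significant figure)
Blue → ×10^6 multiplier
Brown → ±1% tolerance
18 × 1000000 = 18000000 Ω
Maximum = 18000000 × (1 + 1/100) = 18180000 Ω.

18180000 Ω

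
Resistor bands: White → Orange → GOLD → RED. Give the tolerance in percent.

±2%

The last band, red, is the tolerance band.
Red corresponds to ±2%.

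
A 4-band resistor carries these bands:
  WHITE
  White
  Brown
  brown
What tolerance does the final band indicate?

The last band, brown, is the tolerance band.
Brown corresponds to ±1%.

±1%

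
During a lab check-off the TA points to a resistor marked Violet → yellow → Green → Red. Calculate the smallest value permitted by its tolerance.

Violet → 7 (first significant figure)
Yellow → 4 (second significant figure)
Green → ×10^5 multiplier
Red → ±2% tolerance
74 × 100000 = 7400000 Ω
Smallest = 7400000 × (1 − 2/100) = 7252000 Ω.

7252000 Ω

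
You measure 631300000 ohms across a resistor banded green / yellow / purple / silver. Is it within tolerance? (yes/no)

Green → 5 (first significant figure)
Yellow → 4 (second significant figure)
Violet → ×10^7 multiplier
Silver → ±10% tolerance
54 × 10000000 = 540000000 Ω
Allowed range: 486000000 Ω to 594000000 Ω.
631300000 ohms lies outside that range.

no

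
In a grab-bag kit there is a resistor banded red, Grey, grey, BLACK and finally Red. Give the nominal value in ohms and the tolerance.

Red → 2 (first significant figure)
Grey → 8 (second significant figure)
Grey → 8 (third significant figure)
Black → ×1 multiplier
Red → ±2% tolerance
288 × 1 = 288 Ω

288 Ω ±2%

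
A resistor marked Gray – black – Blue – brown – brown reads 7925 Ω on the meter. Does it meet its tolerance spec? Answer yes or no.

Grey → 8 (first significant figure)
Black → 0 (second significant figure)
Blue → 6 (third significant figure)
Brown → ×10 multiplier
Brown → ±1% tolerance
806 × 10 = 8060 Ω
Allowed range: 7979.4 Ω to 8140.6 Ω.
7925 Ω lies outside that range.

no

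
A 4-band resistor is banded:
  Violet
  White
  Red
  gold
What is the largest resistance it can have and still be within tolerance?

8295 Ω

Violet → 7 (first significant figure)
White → 9 (second significant figure)
Red → ×10^2 multiplier
Gold → ±5% tolerance
79 × 100 = 7900 Ω
Largest = 7900 × (1 + 5/100) = 8295 Ω.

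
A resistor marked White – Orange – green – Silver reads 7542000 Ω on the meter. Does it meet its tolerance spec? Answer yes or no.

White → 9 (first significant figure)
Orange → 3 (second significant figure)
Green → ×10^5 multiplier
Silver → ±10% tolerance
93 × 100000 = 9300000 Ω
Allowed range: 8370000 Ω to 10230000 Ω.
7542000 Ω lies outside that range.

no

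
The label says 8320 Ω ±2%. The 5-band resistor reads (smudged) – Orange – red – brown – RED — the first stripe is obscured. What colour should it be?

grey

8320 Ω = 832 × 10^1.
The first band gives digit 8 of the significand, and 8 is grey.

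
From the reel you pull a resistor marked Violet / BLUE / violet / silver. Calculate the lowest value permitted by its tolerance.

684000000 Ω

Violet → 7 (first significant figure)
Blue → 6 (second significant figure)
Violet → ×10^7 multiplier
Silver → ±10% tolerance
76 × 10000000 = 760000000 Ω
Lowest = 760000000 × (1 − 10/100) = 684000000 Ω.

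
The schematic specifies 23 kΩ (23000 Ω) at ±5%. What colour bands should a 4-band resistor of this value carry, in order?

23000 Ω = 23 × 10^3.
2 → red
3 → orange
Multiplier 10^3 → orange.
±5% tolerance → gold.

red, orange, orange, gold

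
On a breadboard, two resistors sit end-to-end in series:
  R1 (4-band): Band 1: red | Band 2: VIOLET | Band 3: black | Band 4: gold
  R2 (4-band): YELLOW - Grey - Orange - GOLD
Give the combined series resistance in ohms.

R1: red, violet → 27; black ×1 → 27 Ω.
R2: yellow, grey → 48; orange ×10^3 → 48000 Ω.
Series: 27 + 48000 = 48027 Ω.

48027 Ω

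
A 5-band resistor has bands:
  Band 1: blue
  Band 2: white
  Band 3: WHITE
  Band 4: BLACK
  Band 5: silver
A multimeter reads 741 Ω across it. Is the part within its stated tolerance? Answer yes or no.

Blue → 6 (first significant figure)
White → 9 (second significant figure)
White → 9 (third significant figure)
Black → ×1 multiplier
Silver → ±10% tolerance
699 × 1 = 699 Ω
Allowed range: 629.1 Ω to 768.9 Ω.
741 Ω lies inside that range.

yes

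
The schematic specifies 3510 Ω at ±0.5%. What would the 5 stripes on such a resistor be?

orange, green, brown, brown, green

3510 Ω = 351 × 10^1.
3 → orange
5 → green
1 → brown
Multiplier 10^1 → brown.
±0.5% tolerance → green.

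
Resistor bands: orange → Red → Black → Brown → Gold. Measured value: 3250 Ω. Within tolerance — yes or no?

Orange → 3 (first significant figure)
Red → 2 (second significant figure)
Black → 0 (third significant figure)
Brown → ×10 multiplier
Gold → ±5% tolerance
320 × 10 = 3200 Ω
Allowed range: 3040 Ω to 3360 Ω.
3250 Ω lies inside that range.

yes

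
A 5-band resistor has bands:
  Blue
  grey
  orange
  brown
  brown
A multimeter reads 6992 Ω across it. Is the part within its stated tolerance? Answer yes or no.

Blue → 6 (first significant figure)
Grey → 8 (second significant figure)
Orange → 3 (third significant figure)
Brown → ×10 multiplier
Brown → ±1% tolerance
683 × 10 = 6830 Ω
Allowed range: 6761.7 Ω to 6898.3 Ω.
6992 Ω lies outside that range.

no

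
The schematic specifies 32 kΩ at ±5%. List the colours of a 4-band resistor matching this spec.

32000 Ω = 32 × 10^3.
3 → orange
2 → red
Multiplier 10^3 → orange.
±5% tolerance → gold.

orange, red, orange, gold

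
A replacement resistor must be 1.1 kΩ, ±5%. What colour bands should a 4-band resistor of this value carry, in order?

1100 Ω = 11 × 10^2.
1 → brown
1 → brown
Multiplier 10^2 → red.
±5% tolerance → gold.

brown, brown, red, gold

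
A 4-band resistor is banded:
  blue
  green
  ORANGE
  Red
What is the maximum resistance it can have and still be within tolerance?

Blue → 6 (first significant figure)
Green → 5 (second significant figure)
Orange → ×10^3 multiplier
Red → ±2% tolerance
65 × 1000 = 65000 Ω
Maximum = 65000 × (1 + 2/100) = 66300 Ω.

66300 Ω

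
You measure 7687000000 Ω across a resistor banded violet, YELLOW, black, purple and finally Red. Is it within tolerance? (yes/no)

Violet → 7 (first significant figure)
Yellow → 4 (second significant figure)
Black → 0 (third significant figure)
Violet → ×10^7 multiplier
Red → ±2% tolerance
740 × 10000000 = 7400000000 Ω
Allowed range: 7252000000 Ω to 7548000000 Ω.
7687000000 Ω lies outside that range.

no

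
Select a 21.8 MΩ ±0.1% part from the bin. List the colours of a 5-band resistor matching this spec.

red, brown, grey, green, violet

21800000 Ω = 218 × 10^5.
2 → red
1 → brown
8 → grey
Multiplier 10^5 → green.
±0.1% tolerance → violet.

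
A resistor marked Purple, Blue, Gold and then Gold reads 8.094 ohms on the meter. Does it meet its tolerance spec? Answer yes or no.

Violet → 7 (first significant figure)
Blue → 6 (second significant figure)
Gold → ×0.1 multiplier
Gold → ±5% tolerance
76 × 0.1 = 7.6 Ω
Allowed range: 7.22 Ω to 7.98 Ω.
8.094 ohms lies outside that range.

no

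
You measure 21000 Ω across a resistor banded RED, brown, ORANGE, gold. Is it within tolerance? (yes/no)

Red → 2 (first significant figure)
Brown → 1 (second significant figure)
Orange → ×10^3 multiplier
Gold → ±5% tolerance
21 × 1000 = 21000 Ω
Allowed range: 19950 Ω to 22050 Ω.
21000 Ω lies inside that range.

yes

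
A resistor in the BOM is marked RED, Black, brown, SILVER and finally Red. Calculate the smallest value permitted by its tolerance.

1.9698 Ω

Red → 2 (first significant figure)
Black → 0 (second significant figure)
Brown → 1 (third significant figure)
Silver → ×0.01 multiplier
Red → ±2% tolerance
201 × 0.01 = 2.01 Ω
Smallest = 2.01 × (1 − 2/100) = 1.9698 Ω.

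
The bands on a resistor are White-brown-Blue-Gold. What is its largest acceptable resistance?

White → 9 (first significant figure)
Brown → 1 (second significant figure)
Blue → ×10^6 multiplier
Gold → ±5% tolerance
91 × 1000000 = 91000000 Ω
Largest = 91000000 × (1 + 5/100) = 95550000 Ω.

95550000 Ω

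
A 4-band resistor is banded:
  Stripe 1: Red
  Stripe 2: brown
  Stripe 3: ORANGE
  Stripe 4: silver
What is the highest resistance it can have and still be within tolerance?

23100 Ω

Red → 2 (first significant figure)
Brown → 1 (second significant figure)
Orange → ×10^3 multiplier
Silver → ±10% tolerance
21 × 1000 = 21000 Ω
Highest = 21000 × (1 + 10/100) = 23100 Ω.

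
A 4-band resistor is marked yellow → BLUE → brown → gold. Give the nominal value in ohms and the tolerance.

Yellow → 4 (first significant figure)
Blue → 6 (second significant figure)
Brown → ×10 multiplier
Gold → ±5% tolerance
46 × 10 = 460 Ω

460 Ω ±5%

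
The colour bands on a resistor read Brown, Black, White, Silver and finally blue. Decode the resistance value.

Brown → 1 (first significant figure)
Black → 0 (second significant figure)
White → 9 (third significant figure)
Silver → ×0.01 multiplier
109 × 0.01 = 1.09 Ω

1.09 Ω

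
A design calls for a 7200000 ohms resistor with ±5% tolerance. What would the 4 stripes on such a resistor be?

violet, red, green, gold

7200000 Ω = 72 × 10^5.
7 → violet
2 → red
Multiplier 10^5 → green.
±5% tolerance → gold.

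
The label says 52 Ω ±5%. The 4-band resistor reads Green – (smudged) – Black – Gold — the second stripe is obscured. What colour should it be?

52 Ω = 52 × 10^0.
The second band gives digit 2 of the significand, and 2 is red.

red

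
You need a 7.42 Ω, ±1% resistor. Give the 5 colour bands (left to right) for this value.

7.42 Ω = 742 × 10^-2.
7 → violet
4 → yellow
2 → red
Multiplier 10^-2 → silver.
±1% tolerance → brown.

violet, yellow, red, silver, brown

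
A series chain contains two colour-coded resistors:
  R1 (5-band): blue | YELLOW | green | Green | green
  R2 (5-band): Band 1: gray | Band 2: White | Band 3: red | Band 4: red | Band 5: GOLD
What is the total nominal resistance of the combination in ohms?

R1: blue, yellow, green → 645; green ×10^5 → 64500000 Ω.
R2: grey, white, red → 892; red ×10^2 → 89200 Ω.
Series: 64500000 + 89200 = 64589200 Ω.

64589200 Ω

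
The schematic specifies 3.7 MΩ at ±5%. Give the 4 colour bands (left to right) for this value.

3700000 Ω = 37 × 10^5.
3 → orange
7 → violet
Multiplier 10^5 → green.
±5% tolerance → gold.

orange, violet, green, gold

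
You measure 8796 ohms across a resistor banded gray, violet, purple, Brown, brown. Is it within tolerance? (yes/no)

Grey → 8 (first significant figure)
Violet → 7 (second significant figure)
Violet → 7 (third significant figure)
Brown → ×10 multiplier
Brown → ±1% tolerance
877 × 10 = 8770 Ω
Allowed range: 8682.3 Ω to 8857.7 Ω.
8796 ohms lies inside that range.

yes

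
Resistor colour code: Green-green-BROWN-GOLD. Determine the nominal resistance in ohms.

550 Ω

Green → 5 (first significant figure)
Green → 5 (second significant figure)
Brown → ×10 multiplier
55 × 10 = 550 Ω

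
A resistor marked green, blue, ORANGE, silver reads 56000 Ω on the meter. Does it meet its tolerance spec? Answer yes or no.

yes

Green → 5 (first significant figure)
Blue → 6 (second significant figure)
Orange → ×10^3 multiplier
Silver → ±10% tolerance
56 × 1000 = 56000 Ω
Allowed range: 50400 Ω to 61600 Ω.
56000 Ω lies inside that range.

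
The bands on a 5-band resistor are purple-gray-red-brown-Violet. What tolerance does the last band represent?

The last band, violet, is the tolerance band.
Violet corresponds to ±0.1%.

±0.1%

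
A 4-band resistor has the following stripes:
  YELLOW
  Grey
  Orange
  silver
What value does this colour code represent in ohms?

Yellow → 4 (first significant figure)
Grey → 8 (second significant figure)
Orange → ×10^3 multiplier
48 × 1000 = 48000 Ω

48000 Ω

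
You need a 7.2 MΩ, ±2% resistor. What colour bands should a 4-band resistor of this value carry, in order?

violet, red, green, red

7200000 Ω = 72 × 10^5.
7 → violet
2 → red
Multiplier 10^5 → green.
±2% tolerance → red.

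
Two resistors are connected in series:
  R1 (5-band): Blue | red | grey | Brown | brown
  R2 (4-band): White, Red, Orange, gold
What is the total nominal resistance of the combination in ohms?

R1: blue, red, grey → 628; brown ×10 → 6280 Ω.
R2: white, red → 92; orange ×10^3 → 92000 Ω.
Series: 6280 + 92000 = 98280 Ω.

98280 Ω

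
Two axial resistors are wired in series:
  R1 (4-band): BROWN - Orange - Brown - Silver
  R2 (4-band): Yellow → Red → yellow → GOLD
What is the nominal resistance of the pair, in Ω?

R1: brown, orange → 13; brown ×10 → 130 Ω.
R2: yellow, red → 42; yellow ×10^4 → 420000 Ω.
Series: 130 + 420000 = 420130 Ω.

420130 Ω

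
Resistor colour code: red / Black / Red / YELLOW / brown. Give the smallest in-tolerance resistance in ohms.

Red → 2 (first significant figure)
Black → 0 (second significant figure)
Red → 2 (third significant figure)
Yellow → ×10^4 multiplier
Brown → ±1% tolerance
202 × 10000 = 2020000 Ω
Smallest = 2020000 × (1 − 1/100) = 1999800 Ω.

1999800 Ω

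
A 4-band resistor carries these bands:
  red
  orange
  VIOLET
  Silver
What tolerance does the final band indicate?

±10%

The last band, silver, is the tolerance band.
Silver corresponds to ±10%.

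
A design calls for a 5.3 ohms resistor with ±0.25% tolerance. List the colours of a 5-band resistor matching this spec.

5.3 Ω = 530 × 10^-2.
5 → green
3 → orange
0 → black
Multiplier 10^-2 → silver.
±0.25% tolerance → blue.

green, orange, black, silver, blue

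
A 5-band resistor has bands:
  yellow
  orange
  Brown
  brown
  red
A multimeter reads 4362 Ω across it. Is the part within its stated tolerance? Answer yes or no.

Yellow → 4 (first significant figure)
Orange → 3 (second significant figure)
Brown → 1 (third significant figure)
Brown → ×10 multiplier
Red → ±2% tolerance
431 × 10 = 4310 Ω
Allowed range: 4223.8 Ω to 4396.2 Ω.
4362 Ω lies inside that range.

yes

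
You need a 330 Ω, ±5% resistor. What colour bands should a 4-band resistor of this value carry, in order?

330 Ω = 33 × 10^1.
3 → orange
3 → orange
Multiplier 10^1 → brown.
±5% tolerance → gold.

orange, orange, brown, gold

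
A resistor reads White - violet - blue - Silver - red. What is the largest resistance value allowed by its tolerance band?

9.9552 Ω

White → 9 (first significant figure)
Violet → 7 (second significant figure)
Blue → 6 (third significant figure)
Silver → ×0.01 multiplier
Red → ±2% tolerance
976 × 0.01 = 9.76 Ω
Largest = 9.76 × (1 + 2/100) = 9.9552 Ω.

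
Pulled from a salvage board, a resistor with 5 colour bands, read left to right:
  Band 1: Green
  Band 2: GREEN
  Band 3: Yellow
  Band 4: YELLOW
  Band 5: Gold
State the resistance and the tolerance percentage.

5540000 Ω ±5%

Green → 5 (first significant figure)
Green → 5 (second significant figure)
Yellow → 4 (third significant figure)
Yellow → ×10^4 multiplier
Gold → ±5% tolerance
554 × 10000 = 5540000 Ω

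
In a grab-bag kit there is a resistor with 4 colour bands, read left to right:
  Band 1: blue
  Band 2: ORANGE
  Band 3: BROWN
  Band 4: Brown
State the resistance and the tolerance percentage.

630 Ω ±1%

Blue → 6 (first significant figure)
Orange → 3 (second significant figure)
Brown → ×10 multiplier
Brown → ±1% tolerance
63 × 10 = 630 Ω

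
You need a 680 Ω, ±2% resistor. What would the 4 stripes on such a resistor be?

680 Ω = 68 × 10^1.
6 → blue
8 → grey
Multiplier 10^1 → brown.
±2% tolerance → red.

blue, grey, brown, red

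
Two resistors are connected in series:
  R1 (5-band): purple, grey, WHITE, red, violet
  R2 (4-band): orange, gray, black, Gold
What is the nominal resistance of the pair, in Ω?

78938 Ω

R1: violet, grey, white → 789; red ×10^2 → 78900 Ω.
R2: orange, grey → 38; black ×1 → 38 Ω.
Series: 78900 + 38 = 78938 Ω.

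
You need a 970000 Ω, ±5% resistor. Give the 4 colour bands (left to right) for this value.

970000 Ω = 97 × 10^4.
9 → white
7 → violet
Multiplier 10^4 → yellow.
±5% tolerance → gold.

white, violet, yellow, gold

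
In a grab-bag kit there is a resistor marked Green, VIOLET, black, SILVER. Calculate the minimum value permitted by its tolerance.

Green → 5 (first significant figure)
Violet → 7 (second significant figure)
Black → ×1 multiplier
Silver → ±10% tolerance
57 × 1 = 57 Ω
Minimum = 57 × (1 − 10/100) = 51.3 Ω.

51.3 Ω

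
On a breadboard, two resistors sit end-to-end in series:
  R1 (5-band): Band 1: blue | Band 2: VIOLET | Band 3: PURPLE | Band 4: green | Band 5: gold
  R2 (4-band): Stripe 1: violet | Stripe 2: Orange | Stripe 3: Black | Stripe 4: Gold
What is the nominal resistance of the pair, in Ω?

67700073 Ω

R1: blue, violet, violet → 677; green ×10^5 → 67700000 Ω.
R2: violet, orange → 73; black ×1 → 73 Ω.
Series: 67700000 + 73 = 67700073 Ω.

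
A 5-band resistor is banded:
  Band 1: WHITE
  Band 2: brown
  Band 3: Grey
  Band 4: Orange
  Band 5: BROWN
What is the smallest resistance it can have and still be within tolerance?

908820 Ω

White → 9 (first significant figure)
Brown → 1 (second significant figure)
Grey → 8 (third significant figure)
Orange → ×10^3 multiplier
Brown → ±1% tolerance
918 × 1000 = 918000 Ω
Smallest = 918000 × (1 − 1/100) = 908820 Ω.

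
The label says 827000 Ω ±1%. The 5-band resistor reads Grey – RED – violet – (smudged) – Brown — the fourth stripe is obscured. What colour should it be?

827000 Ω = 827 × 10^3.
The fourth band is the multiplier, 10^3, which is orange.

orange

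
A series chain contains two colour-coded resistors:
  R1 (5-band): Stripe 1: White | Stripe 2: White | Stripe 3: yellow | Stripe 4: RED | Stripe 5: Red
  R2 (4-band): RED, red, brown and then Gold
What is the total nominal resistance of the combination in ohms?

R1: white, white, yellow → 994; red ×10^2 → 99400 Ω.
R2: red, red → 22; brown ×10 → 220 Ω.
Series: 99400 + 220 = 99620 Ω.

99620 Ω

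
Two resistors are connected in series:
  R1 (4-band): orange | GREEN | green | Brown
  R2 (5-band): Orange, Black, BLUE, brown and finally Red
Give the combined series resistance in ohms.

R1: orange, green → 35; green ×10^5 → 3500000 Ω.
R2: orange, black, blue → 306; brown ×10 → 3060 Ω.
Series: 3500000 + 3060 = 3503060 Ω.

3503060 Ω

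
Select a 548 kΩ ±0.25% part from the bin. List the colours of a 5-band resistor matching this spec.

548000 Ω = 548 × 10^3.
5 → green
4 → yellow
8 → grey
Multiplier 10^3 → orange.
±0.25% tolerance → blue.

green, yellow, grey, orange, blue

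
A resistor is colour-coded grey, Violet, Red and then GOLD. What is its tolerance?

±5%

The last band, gold, is the tolerance band.
Gold corresponds to ±5%.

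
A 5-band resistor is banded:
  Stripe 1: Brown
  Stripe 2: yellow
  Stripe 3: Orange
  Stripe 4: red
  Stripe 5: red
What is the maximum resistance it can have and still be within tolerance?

Brown → 1 (first significant figure)
Yellow → 4 (second significant figure)
Orange → 3 (third significant figure)
Red → ×10^2 multiplier
Red → ±2% tolerance
143 × 100 = 14300 Ω
Maximum = 14300 × (1 + 2/100) = 14586 Ω.

14586 Ω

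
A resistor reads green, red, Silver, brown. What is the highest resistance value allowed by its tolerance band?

0.5252 Ω

Green → 5 (first significant figure)
Red → 2 (second significant figure)
Silver → ×0.01 multiplier
Brown → ±1% tolerance
52 × 0.01 = 0.52 Ω
Highest = 0.52 × (1 + 1/100) = 0.5252 Ω.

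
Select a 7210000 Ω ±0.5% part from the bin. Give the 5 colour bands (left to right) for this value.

violet, red, brown, yellow, green

7210000 Ω = 721 × 10^4.
7 → violet
2 → red
1 → brown
Multiplier 10^4 → yellow.
±0.5% tolerance → green.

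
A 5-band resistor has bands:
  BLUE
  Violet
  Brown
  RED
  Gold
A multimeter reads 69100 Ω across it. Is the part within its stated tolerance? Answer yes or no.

yes

Blue → 6 (first significant figure)
Violet → 7 (second significant figure)
Brown → 1 (third significant figure)
Red → ×10^2 multiplier
Gold → ±5% tolerance
671 × 100 = 67100 Ω
Allowed range: 63745 Ω to 70455 Ω.
69100 Ω lies inside that range.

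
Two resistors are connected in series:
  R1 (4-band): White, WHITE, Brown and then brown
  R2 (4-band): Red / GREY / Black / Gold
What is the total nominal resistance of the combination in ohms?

1018 Ω

R1: white, white → 99; brown ×10 → 990 Ω.
R2: red, grey → 28; black ×1 → 28 Ω.
Series: 990 + 28 = 1018 Ω.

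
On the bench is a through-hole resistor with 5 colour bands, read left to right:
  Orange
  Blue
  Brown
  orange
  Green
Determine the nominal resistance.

361000 Ω

Orange → 3 (first significant figure)
Blue → 6 (second significant figure)
Brown → 1 (third significant figure)
Orange → ×10^3 multiplier
361 × 1000 = 361000 Ω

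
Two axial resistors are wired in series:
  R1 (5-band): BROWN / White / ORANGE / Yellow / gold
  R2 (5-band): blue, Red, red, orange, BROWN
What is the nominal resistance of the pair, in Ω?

R1: brown, white, orange → 193; yellow ×10^4 → 1930000 Ω.
R2: blue, red, red → 622; orange ×10^3 → 622000 Ω.
Series: 1930000 + 622000 = 2552000 Ω.

2552000 Ω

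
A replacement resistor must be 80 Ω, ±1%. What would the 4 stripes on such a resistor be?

grey, black, black, brown

80 Ω = 80 × 10^0.
8 → grey
0 → black
Multiplier 10^0 → black.
±1% tolerance → brown.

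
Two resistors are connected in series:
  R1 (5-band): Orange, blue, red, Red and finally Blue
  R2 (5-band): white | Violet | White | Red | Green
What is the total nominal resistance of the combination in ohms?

R1: orange, blue, red → 362; red ×10^2 → 36200 Ω.
R2: white, violet, white → 979; red ×10^2 → 97900 Ω.
Series: 36200 + 97900 = 134100 Ω.

134100 Ω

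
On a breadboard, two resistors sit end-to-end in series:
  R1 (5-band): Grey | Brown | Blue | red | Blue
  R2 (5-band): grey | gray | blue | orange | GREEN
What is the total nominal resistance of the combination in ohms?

R1: grey, brown, blue → 816; red ×10^2 → 81600 Ω.
R2: grey, grey, blue → 886; orange ×10^3 → 886000 Ω.
Series: 81600 + 886000 = 967600 Ω.

967600 Ω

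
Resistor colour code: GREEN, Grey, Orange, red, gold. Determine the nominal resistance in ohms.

58300 Ω

Green → 5 (first significant figure)
Grey → 8 (second significant figure)
Orange → 3 (third significant figure)
Red → ×10^2 multiplier
583 × 100 = 58300 Ω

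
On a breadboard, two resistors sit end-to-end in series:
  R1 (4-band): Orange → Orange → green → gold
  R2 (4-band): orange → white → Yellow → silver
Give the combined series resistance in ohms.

R1: orange, orange → 33; green ×10^5 → 3300000 Ω.
R2: orange, white → 39; yellow ×10^4 → 390000 Ω.
Series: 3300000 + 390000 = 3690000 Ω.

3690000 Ω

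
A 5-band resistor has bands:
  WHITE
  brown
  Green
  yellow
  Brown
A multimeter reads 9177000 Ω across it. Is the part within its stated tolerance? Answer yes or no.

White → 9 (first significant figure)
Brown → 1 (second significant figure)
Green → 5 (third significant figure)
Yellow → ×10^4 multiplier
Brown → ±1% tolerance
915 × 10000 = 9150000 Ω
Allowed range: 9058500 Ω to 9241500 Ω.
9177000 Ω lies inside that range.

yes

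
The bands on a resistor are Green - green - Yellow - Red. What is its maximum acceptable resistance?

Green → 5 (first significant figure)
Green → 5 (second significant figure)
Yellow → ×10^4 multiplier
Red → ±2% tolerance
55 × 10000 = 550000 Ω
Maximum = 550000 × (1 + 2/100) = 561000 Ω.

561000 Ω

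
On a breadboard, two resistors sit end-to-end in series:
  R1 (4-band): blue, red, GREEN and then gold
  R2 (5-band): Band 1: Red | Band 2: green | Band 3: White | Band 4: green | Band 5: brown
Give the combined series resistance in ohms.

R1: blue, red → 62; green ×10^5 → 6200000 Ω.
R2: red, green, white → 259; green ×10^5 → 25900000 Ω.
Series: 6200000 + 25900000 = 32100000 Ω.

32100000 Ω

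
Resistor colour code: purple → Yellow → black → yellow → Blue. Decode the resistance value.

7400000 Ω

Violet → 7 (first significant figure)
Yellow → 4 (second significant figure)
Black → 0 (third significant figure)
Yellow → ×10^4 multiplier
740 × 10000 = 7400000 Ω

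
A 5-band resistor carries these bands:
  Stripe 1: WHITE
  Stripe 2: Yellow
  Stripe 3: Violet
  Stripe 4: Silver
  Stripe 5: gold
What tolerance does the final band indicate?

The last band, gold, is the tolerance band.
Gold corresponds to ±5%.

±5%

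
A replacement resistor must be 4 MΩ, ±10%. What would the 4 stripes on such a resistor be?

4000000 Ω = 40 × 10^5.
4 → yellow
0 → black
Multiplier 10^5 → green.
±10% tolerance → silver.

yellow, black, green, silver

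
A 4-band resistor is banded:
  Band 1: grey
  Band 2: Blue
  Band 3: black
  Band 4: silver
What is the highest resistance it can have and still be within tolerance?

94.6 Ω

Grey → 8 (first significant figure)
Blue → 6 (second significant figure)
Black → ×1 multiplier
Silver → ±10% tolerance
86 × 1 = 86 Ω
Highest = 86 × (1 + 10/100) = 94.6 Ω.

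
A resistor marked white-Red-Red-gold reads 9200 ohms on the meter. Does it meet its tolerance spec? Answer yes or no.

yes

White → 9 (first significant figure)
Red → 2 (second significant figure)
Red → ×10^2 multiplier
Gold → ±5% tolerance
92 × 100 = 9200 Ω
Allowed range: 8740 Ω to 9660 Ω.
9200 ohms lies inside that range.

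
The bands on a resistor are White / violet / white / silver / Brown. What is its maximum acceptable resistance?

White → 9 (first significant figure)
Violet → 7 (second significant figure)
White → 9 (third significant figure)
Silver → ×0.01 multiplier
Brown → ±1% tolerance
979 × 0.01 = 9.79 Ω
Maximum = 9.79 × (1 + 1/100) = 9.8879 Ω.

9.8879 Ω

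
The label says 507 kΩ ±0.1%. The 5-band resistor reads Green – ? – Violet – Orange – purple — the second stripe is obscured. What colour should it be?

black

507000 Ω = 507 × 10^3.
The second band gives digit 0 of the significand, and 0 is black.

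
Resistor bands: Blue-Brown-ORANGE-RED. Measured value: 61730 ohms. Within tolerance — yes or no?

Blue → 6 (first significant figure)
Brown → 1 (second significant figure)
Orange → ×10^3 multiplier
Red → ±2% tolerance
61 × 1000 = 61000 Ω
Allowed range: 59780 Ω to 62220 Ω.
61730 ohms lies inside that range.

yes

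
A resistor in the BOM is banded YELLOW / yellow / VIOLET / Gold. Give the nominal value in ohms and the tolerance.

Yellow → 4 (first significant figure)
Yellow → 4 (second significant figure)
Violet → ×10^7 multiplier
Gold → ±5% tolerance
44 × 10000000 = 440000000 Ω

440000000 Ω ±5%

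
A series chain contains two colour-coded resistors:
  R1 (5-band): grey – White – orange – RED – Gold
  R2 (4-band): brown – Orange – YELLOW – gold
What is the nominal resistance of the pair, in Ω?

R1: grey, white, orange → 893; red ×10^2 → 89300 Ω.
R2: brown, orange → 13; yellow ×10^4 → 130000 Ω.
Series: 89300 + 130000 = 219300 Ω.

219300 Ω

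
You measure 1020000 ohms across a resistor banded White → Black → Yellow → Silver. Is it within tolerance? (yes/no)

White → 9 (first significant figure)
Black → 0 (second significant figure)
Yellow → ×10^4 multiplier
Silver → ±10% tolerance
90 × 10000 = 900000 Ω
Allowed range: 810000 Ω to 990000 Ω.
1020000 ohms lies outside that range.

no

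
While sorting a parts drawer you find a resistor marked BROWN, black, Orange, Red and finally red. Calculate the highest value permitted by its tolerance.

Brown → 1 (first significant figure)
Black → 0 (second significant figure)
Orange → 3 (third significant figure)
Red → ×10^2 multiplier
Red → ±2% tolerance
103 × 100 = 10300 Ω
Highest = 10300 × (1 + 2/100) = 10506 Ω.

10506 Ω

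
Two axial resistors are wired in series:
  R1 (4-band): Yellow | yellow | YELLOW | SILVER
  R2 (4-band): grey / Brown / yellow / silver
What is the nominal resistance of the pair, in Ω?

1250000 Ω

R1: yellow, yellow → 44; yellow ×10^4 → 440000 Ω.
R2: grey, brown → 81; yellow ×10^4 → 810000 Ω.
Series: 440000 + 810000 = 1250000 Ω.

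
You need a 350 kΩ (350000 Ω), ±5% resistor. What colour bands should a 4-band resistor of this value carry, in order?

350000 Ω = 35 × 10^4.
3 → orange
5 → green
Multiplier 10^4 → yellow.
±5% tolerance → gold.

orange, green, yellow, gold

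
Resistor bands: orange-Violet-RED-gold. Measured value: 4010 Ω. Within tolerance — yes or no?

no

Orange → 3 (first significant figure)
Violet → 7 (second significant figure)
Red → ×10^2 multiplier
Gold → ±5% tolerance
37 × 100 = 3700 Ω
Allowed range: 3515 Ω to 3885 Ω.
4010 Ω lies outside that range.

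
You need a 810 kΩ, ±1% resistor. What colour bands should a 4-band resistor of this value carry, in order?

grey, brown, yellow, brown

810000 Ω = 81 × 10^4.
8 → grey
1 → brown
Multiplier 10^4 → yellow.
±1% tolerance → brown.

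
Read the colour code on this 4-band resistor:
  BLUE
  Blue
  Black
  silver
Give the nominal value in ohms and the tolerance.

Blue → 6 (first significant figure)
Blue → 6 (second significant figure)
Black → ×1 multiplier
Silver → ±10% tolerance
66 × 1 = 66 Ω

66 Ω ±10%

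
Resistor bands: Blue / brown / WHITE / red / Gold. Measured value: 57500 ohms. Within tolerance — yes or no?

Blue → 6 (first significant figure)
Brown → 1 (second significant figure)
White → 9 (third significant figure)
Red → ×10^2 multiplier
Gold → ±5% tolerance
619 × 100 = 61900 Ω
Allowed range: 58805 Ω to 64995 Ω.
57500 ohms lies outside that range.

no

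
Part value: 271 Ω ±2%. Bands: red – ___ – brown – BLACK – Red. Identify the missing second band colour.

271 Ω = 271 × 10^0.
The second band gives digit 7 of the significand, and 7 is violet.

violet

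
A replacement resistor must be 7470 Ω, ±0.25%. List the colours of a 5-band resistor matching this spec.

7470 Ω = 747 × 10^1.
7 → violet
4 → yellow
7 → violet
Multiplier 10^1 → brown.
±0.25% tolerance → blue.

violet, yellow, violet, brown, blue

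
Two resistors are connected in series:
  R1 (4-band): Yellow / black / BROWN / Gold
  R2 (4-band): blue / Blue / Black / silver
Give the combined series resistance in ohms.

R1: yellow, black → 40; brown ×10 → 400 Ω.
R2: blue, blue → 66; black ×1 → 66 Ω.
Series: 400 + 66 = 466 Ω.

466 Ω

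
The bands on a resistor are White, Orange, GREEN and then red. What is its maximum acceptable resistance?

9486000 Ω

White → 9 (first significant figure)
Orange → 3 (second significant figure)
Green → ×10^5 multiplier
Red → ±2% tolerance
93 × 100000 = 9300000 Ω
Maximum = 9300000 × (1 + 2/100) = 9486000 Ω.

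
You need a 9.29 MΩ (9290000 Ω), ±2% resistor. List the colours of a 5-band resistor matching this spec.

9290000 Ω = 929 × 10^4.
9 → white
2 → red
9 → white
Multiplier 10^4 → yellow.
±2% tolerance → red.

white, red, white, yellow, red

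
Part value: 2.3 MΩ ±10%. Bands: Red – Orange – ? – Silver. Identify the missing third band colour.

2300000 Ω = 23 × 10^5.
The third band is the multiplier, 10^5, which is green.

green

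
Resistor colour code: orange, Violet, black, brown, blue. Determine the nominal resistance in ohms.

Orange → 3 (first significant figure)
Violet → 7 (second significant figure)
Black → 0 (third significant figure)
Brown → ×10 multiplier
370 × 10 = 3700 Ω

3700 Ω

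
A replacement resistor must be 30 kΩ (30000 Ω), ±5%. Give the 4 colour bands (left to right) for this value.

30000 Ω = 30 × 10^3.
3 → orange
0 → black
Multiplier 10^3 → orange.
±5% tolerance → gold.

orange, black, orange, gold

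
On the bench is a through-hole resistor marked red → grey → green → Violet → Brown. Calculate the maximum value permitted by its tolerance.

Red → 2 (first significant figure)
Grey → 8 (second significant figure)
Green → 5 (third significant figure)
Violet → ×10^7 multiplier
Brown → ±1% tolerance
285 × 10000000 = 2850000000 Ω
Maximum = 2850000000 × (1 + 1/100) = 2878500000 Ω.

2878500000 Ω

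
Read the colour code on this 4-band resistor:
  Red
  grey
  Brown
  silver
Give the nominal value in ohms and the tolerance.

280 Ω ±10%

Red → 2 (first significant figure)
Grey → 8 (second significant figure)
Brown → ×10 multiplier
Silver → ±10% tolerance
28 × 10 = 280 Ω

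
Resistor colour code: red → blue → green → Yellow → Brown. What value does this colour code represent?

Red → 2 (first significant figure)
Blue → 6 (second significant figure)
Green → 5 (third significant figure)
Yellow → ×10^4 multiplier
265 × 10000 = 2650000 Ω

2650000 Ω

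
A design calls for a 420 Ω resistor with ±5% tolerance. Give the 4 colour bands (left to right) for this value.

420 Ω = 42 × 10^1.
4 → yellow
2 → red
Multiplier 10^1 → brown.
±5% tolerance → gold.

yellow, red, brown, gold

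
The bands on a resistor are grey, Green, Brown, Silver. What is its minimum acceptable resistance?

Grey → 8 (first significant figure)
Green → 5 (second significant figure)
Brown → ×10 multiplier
Silver → ±10% tolerance
85 × 10 = 850 Ω
Minimum = 850 × (1 − 10/100) = 765 Ω.

765 Ω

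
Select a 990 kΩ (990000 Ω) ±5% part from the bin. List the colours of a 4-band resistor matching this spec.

white, white, yellow, gold

990000 Ω = 99 × 10^4.
9 → white
9 → white
Multiplier 10^4 → yellow.
±5% tolerance → gold.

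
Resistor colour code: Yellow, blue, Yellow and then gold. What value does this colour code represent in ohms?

Yellow → 4 (first significant figure)
Blue → 6 (second significant figure)
Yellow → ×10^4 multiplier
46 × 10000 = 460000 Ω

460000 Ω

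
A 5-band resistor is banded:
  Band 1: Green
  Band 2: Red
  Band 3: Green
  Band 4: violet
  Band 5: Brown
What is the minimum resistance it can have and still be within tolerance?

Green → 5 (first significant figure)
Red → 2 (second significant figure)
Green → 5 (third significant figure)
Violet → ×10^7 multiplier
Brown → ±1% tolerance
525 × 10000000 = 5250000000 Ω
Minimum = 5250000000 × (1 − 1/100) = 5197500000 Ω.

5197500000 Ω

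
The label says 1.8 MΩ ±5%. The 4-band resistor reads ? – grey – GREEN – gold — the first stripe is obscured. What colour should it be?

1800000 Ω = 18 × 10^5.
The first band gives digit 1 of the significand, and 1 is brown.

brown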